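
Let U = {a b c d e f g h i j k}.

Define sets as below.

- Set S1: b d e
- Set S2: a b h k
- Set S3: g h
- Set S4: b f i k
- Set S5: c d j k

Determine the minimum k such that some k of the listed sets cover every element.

5

Take {S1, S2, S3, S4, S5}. Their union is {a, b, c, d, e, f, g, h, i, j, k}, which is all 11 elements.
No 4 of the 5 sets cover everything (all 5 combinations miss at least one element), so 5 is optimal.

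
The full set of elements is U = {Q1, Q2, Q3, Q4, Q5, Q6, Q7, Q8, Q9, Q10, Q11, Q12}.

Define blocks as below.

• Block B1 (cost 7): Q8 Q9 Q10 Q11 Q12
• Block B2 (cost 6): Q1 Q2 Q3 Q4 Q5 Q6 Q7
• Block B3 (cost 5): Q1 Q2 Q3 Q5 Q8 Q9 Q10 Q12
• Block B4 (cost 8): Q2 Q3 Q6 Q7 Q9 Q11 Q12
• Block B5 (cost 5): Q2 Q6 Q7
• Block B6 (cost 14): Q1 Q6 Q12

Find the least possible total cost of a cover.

13

B1, B2 together cover every element (B1 ∪ B2 = {Q1, Q2, Q3, Q4, Q5, Q6, Q7, Q8, Q9, Q10, Q11, Q12}); total cost 7 + 6 = 13.
The greedy pick B3, B2, B1 costs 18; no covering selection beats 13.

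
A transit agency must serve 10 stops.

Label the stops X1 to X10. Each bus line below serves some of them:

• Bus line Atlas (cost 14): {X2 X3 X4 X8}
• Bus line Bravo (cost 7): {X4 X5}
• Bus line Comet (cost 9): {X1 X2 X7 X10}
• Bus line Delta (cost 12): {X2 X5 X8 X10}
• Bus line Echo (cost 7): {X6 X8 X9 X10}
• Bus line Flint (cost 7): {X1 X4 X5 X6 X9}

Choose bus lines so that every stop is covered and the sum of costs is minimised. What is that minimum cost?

30

Atlas, Comet, Flint together cover every stop (Atlas ∪ Comet ∪ Flint = {X1, X2, X3, X4, X5, X6, X7, X8, X9, X10}); total cost 14 + 9 + 7 = 30.
No covering selection has total cost below 30.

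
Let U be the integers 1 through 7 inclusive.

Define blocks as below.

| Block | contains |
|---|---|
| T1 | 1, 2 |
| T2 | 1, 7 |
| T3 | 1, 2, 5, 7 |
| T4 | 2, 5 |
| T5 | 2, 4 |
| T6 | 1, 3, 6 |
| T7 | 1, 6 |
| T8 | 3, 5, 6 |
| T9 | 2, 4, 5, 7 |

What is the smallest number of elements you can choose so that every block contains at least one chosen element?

H = {1, 2, 5} meets every block (each contains at least one member of H), and |H| = 3.
The blocks T2, T5, T8 are pairwise disjoint, so any hitting set needs a separate element for each — at least 3. Hence 3 is optimal.

3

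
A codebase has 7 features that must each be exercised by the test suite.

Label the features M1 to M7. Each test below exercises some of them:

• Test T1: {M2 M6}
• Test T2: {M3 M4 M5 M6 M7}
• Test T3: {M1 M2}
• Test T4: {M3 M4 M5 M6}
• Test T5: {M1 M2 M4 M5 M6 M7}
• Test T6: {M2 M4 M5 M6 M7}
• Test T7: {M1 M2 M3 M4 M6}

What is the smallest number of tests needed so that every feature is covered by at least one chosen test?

2

T2 and T5 together: T2 ∪ T5 = {M1, M2, M3, M4, M5, M6, M7} — every feature is covered.
No single test has all 7 features (the largest, T5, has 6), so 2 is optimal.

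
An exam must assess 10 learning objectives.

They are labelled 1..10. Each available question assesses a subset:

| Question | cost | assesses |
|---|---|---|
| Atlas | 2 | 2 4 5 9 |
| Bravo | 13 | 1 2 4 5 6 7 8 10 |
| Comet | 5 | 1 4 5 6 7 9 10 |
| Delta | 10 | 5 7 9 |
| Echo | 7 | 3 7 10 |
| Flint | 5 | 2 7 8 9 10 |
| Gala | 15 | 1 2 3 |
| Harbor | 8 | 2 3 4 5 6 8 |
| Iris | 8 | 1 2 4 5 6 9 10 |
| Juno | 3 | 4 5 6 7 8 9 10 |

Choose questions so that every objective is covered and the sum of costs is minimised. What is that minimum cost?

Comet, Harbor together cover every objective (Comet ∪ Harbor = {1, 2, 3, 4, 5, 6, 7, 8, 9, 10}); total cost 5 + 8 = 13.
The greedy pick Juno, Atlas, Comet, Echo costs 17; no covering selection beats 13.

13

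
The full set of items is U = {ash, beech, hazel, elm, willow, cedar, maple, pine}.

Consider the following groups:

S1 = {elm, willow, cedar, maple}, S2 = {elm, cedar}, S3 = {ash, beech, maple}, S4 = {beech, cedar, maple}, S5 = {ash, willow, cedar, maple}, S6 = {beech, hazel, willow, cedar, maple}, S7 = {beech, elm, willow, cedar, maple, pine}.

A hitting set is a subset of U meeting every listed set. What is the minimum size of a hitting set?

2

The 2 items {ash, cedar} hit every group.
The groups S2, S3 are pairwise disjoint, so any hitting set needs a separate item for each — at least 2. Hence 2 is optimal.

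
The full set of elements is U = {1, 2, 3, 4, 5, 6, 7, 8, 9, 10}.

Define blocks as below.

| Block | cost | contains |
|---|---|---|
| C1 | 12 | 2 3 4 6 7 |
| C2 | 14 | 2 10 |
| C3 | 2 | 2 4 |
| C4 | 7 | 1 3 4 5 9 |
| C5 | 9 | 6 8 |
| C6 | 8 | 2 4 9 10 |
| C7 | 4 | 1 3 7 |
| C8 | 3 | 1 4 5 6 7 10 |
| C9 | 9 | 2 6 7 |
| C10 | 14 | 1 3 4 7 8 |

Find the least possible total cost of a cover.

C3, C4, C5, C8 together cover every element (C3 ∪ C4 ∪ C5 ∪ C8 = {1, 2, 3, 4, 5, 6, 7, 8, 9, 10}); total cost 2 + 7 + 9 + 3 = 21.
No covering selection has total cost below 21.

21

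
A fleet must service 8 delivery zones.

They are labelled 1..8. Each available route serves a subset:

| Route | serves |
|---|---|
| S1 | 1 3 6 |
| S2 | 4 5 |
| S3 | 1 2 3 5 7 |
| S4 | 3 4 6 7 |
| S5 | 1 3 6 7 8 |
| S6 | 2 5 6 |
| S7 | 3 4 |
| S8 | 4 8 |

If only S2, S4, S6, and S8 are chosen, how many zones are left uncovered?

1

Union of S2, S4, S6, S8 = {2, 3, 4, 5, 6, 7, 8}.
Not covered: 1 — 1 zone.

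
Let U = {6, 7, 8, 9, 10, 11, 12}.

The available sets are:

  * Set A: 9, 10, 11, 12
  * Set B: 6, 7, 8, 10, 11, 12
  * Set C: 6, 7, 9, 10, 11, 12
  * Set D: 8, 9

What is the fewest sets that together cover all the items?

C and D together: C ∪ D = {6, 7, 8, 9, 10, 11, 12} — every item is covered.
No single set has all 7 items (the largest, B, has 6), so 2 is optimal.

2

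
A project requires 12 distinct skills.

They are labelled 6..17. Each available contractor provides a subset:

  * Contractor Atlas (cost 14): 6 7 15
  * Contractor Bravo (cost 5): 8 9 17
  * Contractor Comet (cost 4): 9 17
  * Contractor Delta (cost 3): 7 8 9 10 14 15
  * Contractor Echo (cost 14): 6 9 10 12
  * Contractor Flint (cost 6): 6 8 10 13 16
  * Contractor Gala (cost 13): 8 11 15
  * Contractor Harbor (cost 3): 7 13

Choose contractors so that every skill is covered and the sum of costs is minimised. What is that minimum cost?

40

Comet, Delta, Echo, Flint, Gala together cover every skill (Comet ∪ Delta ∪ Echo ∪ Flint ∪ Gala = {6, 7, 8, 9, 10, 11, 12, 13, 14, 15, 16, 17}); total cost 4 + 3 + 14 + 6 + 13 = 40.
No covering selection has total cost below 40.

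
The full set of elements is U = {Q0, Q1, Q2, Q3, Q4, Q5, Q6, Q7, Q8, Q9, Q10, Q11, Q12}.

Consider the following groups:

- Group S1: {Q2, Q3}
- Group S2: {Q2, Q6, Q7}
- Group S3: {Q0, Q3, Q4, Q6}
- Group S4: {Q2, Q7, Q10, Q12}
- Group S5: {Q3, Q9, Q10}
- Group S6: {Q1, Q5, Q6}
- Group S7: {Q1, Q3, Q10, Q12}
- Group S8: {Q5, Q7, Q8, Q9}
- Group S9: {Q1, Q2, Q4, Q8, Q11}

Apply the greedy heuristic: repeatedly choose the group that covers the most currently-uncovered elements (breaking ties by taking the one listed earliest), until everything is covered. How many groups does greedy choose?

4

Greedy: pick S9 (covers 5 new) → pick S3 (covers 3 new) → pick S4 (covers 3 new) → pick S8 (covers 2 new). Total picks: 4.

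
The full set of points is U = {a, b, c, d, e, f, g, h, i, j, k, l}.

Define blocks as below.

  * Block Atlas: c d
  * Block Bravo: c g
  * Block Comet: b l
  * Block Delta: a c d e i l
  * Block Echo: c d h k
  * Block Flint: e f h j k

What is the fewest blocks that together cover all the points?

4

Bravo, Comet, Delta, and Flint cover everything between them: the union {a, b, c, d, e, f, g, h, i, j, k, l} is all of U.
No 3 of the 6 blocks cover everything (all 20 combinations miss at least one point), so 4 is optimal.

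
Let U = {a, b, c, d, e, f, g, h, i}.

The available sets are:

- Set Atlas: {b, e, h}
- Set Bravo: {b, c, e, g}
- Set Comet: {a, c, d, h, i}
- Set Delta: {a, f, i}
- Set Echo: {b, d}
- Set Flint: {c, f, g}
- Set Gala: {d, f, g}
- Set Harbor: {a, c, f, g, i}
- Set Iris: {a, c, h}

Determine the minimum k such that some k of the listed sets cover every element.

3

Bravo and Comet and Delta together: Bravo ∪ Comet ∪ Delta = {a, b, c, d, e, f, g, h, i} — every element is covered.
No 2 of the 9 sets cover everything (all 36 combinations miss at least one element), so 3 is optimal.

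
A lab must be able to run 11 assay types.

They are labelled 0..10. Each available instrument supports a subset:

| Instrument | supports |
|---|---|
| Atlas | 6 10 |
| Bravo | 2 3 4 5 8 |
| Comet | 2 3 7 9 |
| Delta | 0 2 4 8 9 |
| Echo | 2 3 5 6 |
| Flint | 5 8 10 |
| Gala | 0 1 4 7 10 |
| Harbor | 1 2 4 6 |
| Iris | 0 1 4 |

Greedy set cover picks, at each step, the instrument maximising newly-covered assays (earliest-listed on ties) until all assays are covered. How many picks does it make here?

4

Greedy: pick Bravo (covers 5 new) → pick Gala (covers 4 new) → pick Atlas (covers 1 new) → pick Comet (covers 1 new). Total picks: 4.
(The true minimum cover uses only 3 instruments, so greedy is not optimal here.)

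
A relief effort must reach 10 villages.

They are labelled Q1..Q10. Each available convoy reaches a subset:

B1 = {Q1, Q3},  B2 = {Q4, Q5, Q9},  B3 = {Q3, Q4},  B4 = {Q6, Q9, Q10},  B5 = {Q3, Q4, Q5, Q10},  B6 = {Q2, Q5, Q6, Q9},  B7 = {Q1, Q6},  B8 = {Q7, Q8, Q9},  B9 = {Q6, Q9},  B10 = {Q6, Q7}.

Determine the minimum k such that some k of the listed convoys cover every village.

Take {B1, B5, B6, B8}. Their union is {Q1, Q2, Q3, Q4, Q5, Q6, Q7, Q8, Q9, Q10}, which is all 10 villages.
No 3 of the 10 convoys cover everything (all 120 combinations miss at least one village), so 4 is optimal.

4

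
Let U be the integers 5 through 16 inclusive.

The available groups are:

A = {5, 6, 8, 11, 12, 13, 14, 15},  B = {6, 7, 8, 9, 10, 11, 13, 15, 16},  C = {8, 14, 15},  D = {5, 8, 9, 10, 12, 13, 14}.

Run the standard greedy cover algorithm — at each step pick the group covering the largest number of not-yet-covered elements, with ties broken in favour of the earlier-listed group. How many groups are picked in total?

2

Greedy: pick B (covers 9 new) → pick A (covers 3 new). Total picks: 2.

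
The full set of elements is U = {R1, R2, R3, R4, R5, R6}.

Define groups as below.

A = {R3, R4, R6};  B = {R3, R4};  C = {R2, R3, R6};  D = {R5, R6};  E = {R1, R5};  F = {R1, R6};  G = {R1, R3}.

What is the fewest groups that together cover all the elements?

3

A and C and E together: A ∪ C ∪ E = {R1, R2, R3, R4, R5, R6} — every element is covered.
Only C contains R2, so C is forced; the remaining 3 elements need at least 2 more groups (each remaining group adds at most 2) — so at least 3 groups are needed, and 3 is optimal.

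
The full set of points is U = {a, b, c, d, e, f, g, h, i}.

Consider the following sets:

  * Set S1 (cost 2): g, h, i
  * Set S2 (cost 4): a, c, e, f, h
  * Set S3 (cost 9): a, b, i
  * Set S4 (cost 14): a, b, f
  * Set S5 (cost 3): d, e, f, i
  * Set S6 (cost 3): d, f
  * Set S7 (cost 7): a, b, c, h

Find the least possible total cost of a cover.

S1, S5, S7 together cover every point (S1 ∪ S5 ∪ S7 = {a, b, c, d, e, f, g, h, i}); total cost 2 + 3 + 7 = 12.
The greedy pick S1, S2, S5, S7 costs 16; no covering selection beats 12.

12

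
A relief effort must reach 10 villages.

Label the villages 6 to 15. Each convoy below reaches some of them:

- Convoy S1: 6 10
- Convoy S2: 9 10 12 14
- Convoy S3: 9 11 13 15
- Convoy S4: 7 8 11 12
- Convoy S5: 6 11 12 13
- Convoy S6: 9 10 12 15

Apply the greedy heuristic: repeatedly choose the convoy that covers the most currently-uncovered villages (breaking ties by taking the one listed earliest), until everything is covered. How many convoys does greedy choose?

Greedy: pick S2 (covers 4 new) → pick S3 (covers 3 new) → pick S4 (covers 2 new) → pick S1 (covers 1 new). Total picks: 4.

4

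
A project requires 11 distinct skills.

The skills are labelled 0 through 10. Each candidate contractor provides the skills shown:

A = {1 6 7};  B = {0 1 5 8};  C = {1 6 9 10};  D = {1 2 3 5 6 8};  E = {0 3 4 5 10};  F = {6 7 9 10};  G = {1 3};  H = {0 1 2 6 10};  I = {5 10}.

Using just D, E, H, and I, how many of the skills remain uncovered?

Union of D, E, H, I = {0, 1, 2, 3, 4, 5, 6, 8, 10}.
Not covered: 7, 9 — 2 skills.

2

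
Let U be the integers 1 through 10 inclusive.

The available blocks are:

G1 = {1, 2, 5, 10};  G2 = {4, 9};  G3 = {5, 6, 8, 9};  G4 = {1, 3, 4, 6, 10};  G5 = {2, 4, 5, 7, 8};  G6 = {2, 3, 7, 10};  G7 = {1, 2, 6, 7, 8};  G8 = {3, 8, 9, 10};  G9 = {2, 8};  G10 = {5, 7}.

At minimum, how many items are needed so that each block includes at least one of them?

The 4 items {2, 3, 7, 9} hit every block.
No choice of 3 items meets every block, so 4 is the minimum.

4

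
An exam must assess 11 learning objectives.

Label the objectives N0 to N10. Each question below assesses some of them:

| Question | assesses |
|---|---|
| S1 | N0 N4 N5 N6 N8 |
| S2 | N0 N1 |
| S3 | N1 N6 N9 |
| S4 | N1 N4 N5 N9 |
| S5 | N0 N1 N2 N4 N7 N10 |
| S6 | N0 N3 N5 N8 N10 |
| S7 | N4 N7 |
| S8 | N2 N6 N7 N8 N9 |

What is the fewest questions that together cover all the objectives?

3

S5 and S6 and S8 together: S5 ∪ S6 ∪ S8 = {N0, N1, N2, N3, N4, N5, N6, N7, N8, N9, N10} — every objective is covered.
Only S6 contains N3, so S6 is forced; the remaining 6 objectives need at least 2 more questions (each remaining question adds at most 4) — so at least 3 questions are needed, and 3 is optimal.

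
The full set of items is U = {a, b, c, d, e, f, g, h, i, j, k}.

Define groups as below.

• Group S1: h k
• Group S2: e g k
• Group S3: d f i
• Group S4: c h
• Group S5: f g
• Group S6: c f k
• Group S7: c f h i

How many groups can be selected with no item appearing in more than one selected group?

S2, S3, S4 are pairwise disjoint (S2={e,g,k}; S3={d,f,i}; S4={c,h}).
Every remaining group overlaps one of these, and no 4 of the listed groups are pairwise disjoint, so 3 is the maximum.

3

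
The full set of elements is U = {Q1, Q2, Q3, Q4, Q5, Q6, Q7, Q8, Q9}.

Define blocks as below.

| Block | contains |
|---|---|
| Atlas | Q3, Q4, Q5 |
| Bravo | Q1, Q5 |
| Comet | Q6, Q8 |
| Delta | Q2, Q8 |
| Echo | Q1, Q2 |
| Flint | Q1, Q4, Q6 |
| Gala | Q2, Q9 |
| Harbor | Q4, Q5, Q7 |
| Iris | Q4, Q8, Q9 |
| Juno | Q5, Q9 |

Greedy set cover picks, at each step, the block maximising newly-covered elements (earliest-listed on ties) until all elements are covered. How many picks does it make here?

5

Greedy: pick Atlas (covers 3 new) → pick Comet (covers 2 new) → pick Echo (covers 2 new) → pick Gala (covers 1 new) → pick Harbor (covers 1 new). Total picks: 5.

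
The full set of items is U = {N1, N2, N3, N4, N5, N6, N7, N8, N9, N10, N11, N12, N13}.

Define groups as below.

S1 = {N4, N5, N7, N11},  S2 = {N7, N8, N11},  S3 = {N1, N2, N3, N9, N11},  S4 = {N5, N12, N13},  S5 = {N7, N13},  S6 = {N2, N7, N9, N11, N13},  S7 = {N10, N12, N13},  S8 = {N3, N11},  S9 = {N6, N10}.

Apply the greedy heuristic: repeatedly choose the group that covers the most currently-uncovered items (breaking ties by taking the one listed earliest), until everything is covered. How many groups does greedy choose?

Greedy: pick S3 (covers 5 new) → pick S1 (covers 3 new) → pick S7 (covers 3 new) → pick S2 (covers 1 new) → pick S9 (covers 1 new). Total picks: 5.

5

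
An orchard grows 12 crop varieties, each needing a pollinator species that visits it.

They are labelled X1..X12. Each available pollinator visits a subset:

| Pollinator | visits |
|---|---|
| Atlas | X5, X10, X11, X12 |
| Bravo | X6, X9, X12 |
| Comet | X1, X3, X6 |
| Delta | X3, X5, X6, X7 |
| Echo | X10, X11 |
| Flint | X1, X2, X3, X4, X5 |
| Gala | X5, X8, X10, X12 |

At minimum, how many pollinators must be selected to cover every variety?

Bravo and Delta and Echo and Flint and Gala together: Bravo ∪ Delta ∪ Echo ∪ Flint ∪ Gala = {X1, X2, X3, X4, X5, X6, X7, X8, X9, X10, X11, X12} — every variety is covered.
No 4 of the 7 pollinators cover everything (all 35 combinations miss at least one variety), so 5 is optimal.

5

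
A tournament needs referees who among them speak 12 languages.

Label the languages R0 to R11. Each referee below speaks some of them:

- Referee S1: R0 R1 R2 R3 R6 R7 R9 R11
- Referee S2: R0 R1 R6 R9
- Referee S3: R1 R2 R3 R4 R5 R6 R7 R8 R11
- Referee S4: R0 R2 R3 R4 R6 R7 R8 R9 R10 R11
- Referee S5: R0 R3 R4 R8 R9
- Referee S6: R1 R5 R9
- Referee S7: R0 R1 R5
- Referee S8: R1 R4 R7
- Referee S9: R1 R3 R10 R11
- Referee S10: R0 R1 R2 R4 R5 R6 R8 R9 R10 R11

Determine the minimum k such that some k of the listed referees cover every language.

2

S4 and S6 together: S4 ∪ S6 = {R0, R1, R2, R3, R4, R5, R6, R7, R8, R9, R10, R11} — every language is covered.
No single referee has all 12 languages (the largest, S4, has 10), so 2 is optimal.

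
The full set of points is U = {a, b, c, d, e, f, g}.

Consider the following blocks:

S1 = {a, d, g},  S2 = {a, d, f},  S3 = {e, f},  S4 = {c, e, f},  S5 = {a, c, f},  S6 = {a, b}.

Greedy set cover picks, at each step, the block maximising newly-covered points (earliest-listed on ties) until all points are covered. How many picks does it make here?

Greedy: pick S1 (covers 3 new) → pick S4 (covers 3 new) → pick S6 (covers 1 new). Total picks: 3.

3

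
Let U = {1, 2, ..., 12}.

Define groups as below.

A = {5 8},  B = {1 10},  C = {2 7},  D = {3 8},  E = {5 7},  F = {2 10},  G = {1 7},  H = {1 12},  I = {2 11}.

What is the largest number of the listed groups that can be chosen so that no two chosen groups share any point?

D, E, F, H are pairwise disjoint (D={3,8}; E={5,7}; F={2,10}; H={1,12}).
Every remaining group overlaps one of these, and no 5 of the listed groups are pairwise disjoint, so 4 is the maximum.

4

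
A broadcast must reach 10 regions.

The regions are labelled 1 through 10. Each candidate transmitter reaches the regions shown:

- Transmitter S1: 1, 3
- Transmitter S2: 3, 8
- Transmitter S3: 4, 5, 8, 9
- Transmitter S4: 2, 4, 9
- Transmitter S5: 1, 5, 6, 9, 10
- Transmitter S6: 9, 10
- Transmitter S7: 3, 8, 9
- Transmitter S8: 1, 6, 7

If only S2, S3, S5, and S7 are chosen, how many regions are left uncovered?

2

Union of S2, S3, S5, S7 = {1, 3, 4, 5, 6, 8, 9, 10}.
Not covered: 2, 7 — 2 regions.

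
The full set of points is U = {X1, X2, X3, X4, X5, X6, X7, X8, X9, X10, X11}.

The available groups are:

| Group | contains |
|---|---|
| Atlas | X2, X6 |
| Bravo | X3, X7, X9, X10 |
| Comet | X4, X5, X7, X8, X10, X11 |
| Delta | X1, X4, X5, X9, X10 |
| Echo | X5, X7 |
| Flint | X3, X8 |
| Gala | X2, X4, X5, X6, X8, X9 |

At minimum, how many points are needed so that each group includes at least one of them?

3

H = {X2, X3, X5} meets every group (each contains at least one member of H), and |H| = 3.
The groups Atlas, Echo, Flint are pairwise disjoint, so any hitting set needs a separate point for each — at least 3. Hence 3 is optimal.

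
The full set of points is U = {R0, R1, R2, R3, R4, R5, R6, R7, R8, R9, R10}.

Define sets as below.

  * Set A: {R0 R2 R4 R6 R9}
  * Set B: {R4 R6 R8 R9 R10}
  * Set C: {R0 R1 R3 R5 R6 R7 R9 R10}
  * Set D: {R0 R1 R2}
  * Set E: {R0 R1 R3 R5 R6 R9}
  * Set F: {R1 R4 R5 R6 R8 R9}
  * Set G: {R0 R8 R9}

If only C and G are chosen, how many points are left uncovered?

2

Union of C, G = {R0, R1, R3, R5, R6, R7, R8, R9, R10}.
Not covered: R2, R4 — 2 points.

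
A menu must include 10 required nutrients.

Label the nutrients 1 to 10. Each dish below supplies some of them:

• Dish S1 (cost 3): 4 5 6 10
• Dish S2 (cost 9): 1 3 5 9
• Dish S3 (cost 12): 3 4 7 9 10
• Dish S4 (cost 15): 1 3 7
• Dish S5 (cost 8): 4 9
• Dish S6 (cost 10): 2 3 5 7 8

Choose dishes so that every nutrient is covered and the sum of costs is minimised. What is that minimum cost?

S1, S2, S6 together cover every nutrient (S1 ∪ S2 ∪ S6 = {1, 2, 3, 4, 5, 6, 7, 8, 9, 10}); total cost 3 + 9 + 10 = 22.
No covering selection has total cost below 22.

22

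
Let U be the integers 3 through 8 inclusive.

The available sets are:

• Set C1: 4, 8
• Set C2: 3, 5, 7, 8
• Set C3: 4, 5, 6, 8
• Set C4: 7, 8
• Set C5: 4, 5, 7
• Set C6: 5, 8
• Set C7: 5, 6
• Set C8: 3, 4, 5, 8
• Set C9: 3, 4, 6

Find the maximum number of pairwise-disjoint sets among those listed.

C4, C7 are pairwise disjoint (C4={7,8}; C7={5,6}).
Every remaining set overlaps one of these, and no 3 of the listed sets are pairwise disjoint, so 2 is the maximum.

2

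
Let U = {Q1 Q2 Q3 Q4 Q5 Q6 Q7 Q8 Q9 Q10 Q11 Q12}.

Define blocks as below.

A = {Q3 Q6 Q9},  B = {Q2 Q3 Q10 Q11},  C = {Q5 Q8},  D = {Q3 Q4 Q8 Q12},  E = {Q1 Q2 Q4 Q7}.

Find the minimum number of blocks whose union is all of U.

5

Take {A, B, C, D, E}. Their union is {Q1, Q2, Q3, Q4, Q5, Q6, Q7, Q8, Q9, Q10, Q11, Q12}, which is all 12 elements.
No 4 of the 5 blocks cover everything (all 5 combinations miss at least one element), so 5 is optimal.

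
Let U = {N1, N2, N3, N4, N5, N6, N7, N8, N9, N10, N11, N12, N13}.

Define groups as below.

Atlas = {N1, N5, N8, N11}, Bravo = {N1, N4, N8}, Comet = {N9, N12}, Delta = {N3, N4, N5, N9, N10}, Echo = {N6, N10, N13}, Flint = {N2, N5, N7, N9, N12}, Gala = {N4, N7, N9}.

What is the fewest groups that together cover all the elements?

4

Atlas and Delta and Echo and Flint together: Atlas ∪ Delta ∪ Echo ∪ Flint = {N1, N2, N3, N4, N5, N6, N7, N8, N9, N10, N11, N12, N13} — every element is covered.
Only Flint contains N2, so Flint is forced; the remaining 8 elements need at least 3 more groups (each remaining group adds at most 3) — so at least 4 groups are needed, and 4 is optimal.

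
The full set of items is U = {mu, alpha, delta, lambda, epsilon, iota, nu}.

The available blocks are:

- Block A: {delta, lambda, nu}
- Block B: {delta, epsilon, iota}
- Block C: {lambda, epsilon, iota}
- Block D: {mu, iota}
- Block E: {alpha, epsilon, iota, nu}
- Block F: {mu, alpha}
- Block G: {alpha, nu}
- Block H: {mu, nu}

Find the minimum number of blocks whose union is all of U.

3

A and E and F together: A ∪ E ∪ F = {mu, alpha, delta, lambda, epsilon, iota, nu} — every item is covered.
No 2 of the 8 blocks cover everything (all 28 combinations miss at least one item), so 3 is optimal.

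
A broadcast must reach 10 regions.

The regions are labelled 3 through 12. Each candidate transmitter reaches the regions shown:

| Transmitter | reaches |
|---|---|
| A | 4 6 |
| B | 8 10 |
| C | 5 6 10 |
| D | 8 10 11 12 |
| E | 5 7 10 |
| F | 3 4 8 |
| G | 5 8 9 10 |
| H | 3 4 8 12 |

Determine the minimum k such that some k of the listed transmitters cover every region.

5

Take {C, D, E, F, G}. Their union is {3, 4, 5, 6, 7, 8, 9, 10, 11, 12}, which is all 10 regions.
No 4 of the 8 transmitters cover everything (all 70 combinations miss at least one region), so 5 is optimal.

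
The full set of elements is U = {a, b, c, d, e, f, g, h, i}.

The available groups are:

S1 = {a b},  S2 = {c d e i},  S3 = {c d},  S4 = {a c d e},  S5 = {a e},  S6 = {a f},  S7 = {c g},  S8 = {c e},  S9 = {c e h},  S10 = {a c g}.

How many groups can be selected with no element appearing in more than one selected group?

2

S1, S3 are pairwise disjoint (S1={a,b}; S3={c,d}).
Every remaining group overlaps one of these, and no 3 of the listed groups are pairwise disjoint, so 2 is the maximum.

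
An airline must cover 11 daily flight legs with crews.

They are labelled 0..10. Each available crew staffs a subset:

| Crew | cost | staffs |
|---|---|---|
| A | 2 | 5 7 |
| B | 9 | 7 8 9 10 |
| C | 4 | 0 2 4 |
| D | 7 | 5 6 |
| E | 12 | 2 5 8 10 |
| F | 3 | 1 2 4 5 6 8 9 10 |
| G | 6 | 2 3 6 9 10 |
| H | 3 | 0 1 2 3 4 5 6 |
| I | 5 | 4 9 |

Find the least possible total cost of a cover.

A, F, H together cover every leg (A ∪ F ∪ H = {0, 1, 2, 3, 4, 5, 6, 7, 8, 9, 10}); total cost 2 + 3 + 3 = 8.
No covering selection has total cost below 8.

8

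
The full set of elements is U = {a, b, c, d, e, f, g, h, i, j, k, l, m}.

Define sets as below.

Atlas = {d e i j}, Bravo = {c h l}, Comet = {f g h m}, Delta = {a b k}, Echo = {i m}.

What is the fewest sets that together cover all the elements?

4

Take {Atlas, Bravo, Comet, Delta}. Their union is {a, b, c, d, e, f, g, h, i, j, k, l, m}, which is all 13 elements.
Each set has at most 4 elements, and 3·4 = 12 < 13 — so at least 4 sets are needed, and 4 is optimal.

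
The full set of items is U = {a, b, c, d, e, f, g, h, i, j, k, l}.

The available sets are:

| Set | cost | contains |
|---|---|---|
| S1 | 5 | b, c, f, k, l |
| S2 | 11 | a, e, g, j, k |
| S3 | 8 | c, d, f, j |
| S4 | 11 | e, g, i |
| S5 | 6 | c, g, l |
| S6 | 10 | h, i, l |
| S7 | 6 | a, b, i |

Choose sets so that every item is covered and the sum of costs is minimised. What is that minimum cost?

S1, S2, S3, S6 together cover every item (S1 ∪ S2 ∪ S3 ∪ S6 = {a, b, c, d, e, f, g, h, i, j, k, l}); total cost 5 + 11 + 8 + 10 = 34.
No covering selection has total cost below 34.

34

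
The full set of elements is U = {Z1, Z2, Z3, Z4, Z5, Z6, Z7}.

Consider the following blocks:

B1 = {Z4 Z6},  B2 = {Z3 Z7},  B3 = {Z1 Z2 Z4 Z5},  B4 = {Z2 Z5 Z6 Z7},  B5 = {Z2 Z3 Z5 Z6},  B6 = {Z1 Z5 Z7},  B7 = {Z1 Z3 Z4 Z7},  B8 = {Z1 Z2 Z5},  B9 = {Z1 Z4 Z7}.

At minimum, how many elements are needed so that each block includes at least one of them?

Take H = {Z5, Z6, Z7}. Each listed block contains at least one of these, so H is a hitting set of size 3.
The blocks B1, B2, B8 are pairwise disjoint, so any hitting set needs a separate element for each — at least 3. Hence 3 is optimal.

3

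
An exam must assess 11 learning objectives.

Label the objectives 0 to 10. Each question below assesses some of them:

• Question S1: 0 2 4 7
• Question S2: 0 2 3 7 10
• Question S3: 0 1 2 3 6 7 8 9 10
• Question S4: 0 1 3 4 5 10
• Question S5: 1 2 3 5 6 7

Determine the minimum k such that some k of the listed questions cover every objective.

S3 and S4 together: S3 ∪ S4 = {0, 1, 2, 3, 4, 5, 6, 7, 8, 9, 10} — every objective is covered.
No single question has all 11 objectives (the largest, S3, has 9), so 2 is optimal.

2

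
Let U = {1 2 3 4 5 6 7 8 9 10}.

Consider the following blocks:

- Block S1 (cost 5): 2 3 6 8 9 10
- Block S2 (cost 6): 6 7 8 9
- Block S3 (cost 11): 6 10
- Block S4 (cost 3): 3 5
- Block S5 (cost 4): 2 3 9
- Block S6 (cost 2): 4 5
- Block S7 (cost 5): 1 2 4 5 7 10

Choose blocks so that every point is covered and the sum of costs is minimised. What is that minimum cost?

10

S1, S7 together cover every point (S1 ∪ S7 = {1, 2, 3, 4, 5, 6, 7, 8, 9, 10}); total cost 5 + 5 = 10.
The greedy pick S1, S6, S7 costs 12; no covering selection beats 10.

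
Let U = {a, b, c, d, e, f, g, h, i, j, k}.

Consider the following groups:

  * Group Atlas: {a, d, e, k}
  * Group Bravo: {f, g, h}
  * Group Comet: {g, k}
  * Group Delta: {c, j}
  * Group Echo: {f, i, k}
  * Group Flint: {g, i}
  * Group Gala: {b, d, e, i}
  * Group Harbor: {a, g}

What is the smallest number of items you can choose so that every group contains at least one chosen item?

T = {c, e, g, i} meets every group (each contains at least one member of T), and |T| = 4.
No choice of 3 items meets every group, so 4 is the minimum.

4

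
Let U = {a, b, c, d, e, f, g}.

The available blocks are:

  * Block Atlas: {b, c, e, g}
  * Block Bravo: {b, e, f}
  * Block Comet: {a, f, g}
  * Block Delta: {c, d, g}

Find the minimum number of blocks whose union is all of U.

Bravo, Comet, and Delta cover everything between them: the union {a, b, c, d, e, f, g} is all of U.
Only Comet contains a, so Comet is forced; the remaining 4 elements need at least 2 more blocks (each remaining block adds at most 3) — so at least 3 blocks are needed, and 3 is optimal.

3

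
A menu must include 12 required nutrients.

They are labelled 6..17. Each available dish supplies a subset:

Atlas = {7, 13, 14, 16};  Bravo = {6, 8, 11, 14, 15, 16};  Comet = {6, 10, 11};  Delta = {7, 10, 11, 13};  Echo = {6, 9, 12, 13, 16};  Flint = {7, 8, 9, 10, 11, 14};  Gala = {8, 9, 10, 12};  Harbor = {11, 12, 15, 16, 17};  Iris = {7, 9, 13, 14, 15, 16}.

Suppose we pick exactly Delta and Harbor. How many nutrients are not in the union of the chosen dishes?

Union of Delta, Harbor = {7, 10, 11, 12, 13, 15, 16, 17}.
Not covered: 6, 8, 9, 14 — 4 nutrients.

4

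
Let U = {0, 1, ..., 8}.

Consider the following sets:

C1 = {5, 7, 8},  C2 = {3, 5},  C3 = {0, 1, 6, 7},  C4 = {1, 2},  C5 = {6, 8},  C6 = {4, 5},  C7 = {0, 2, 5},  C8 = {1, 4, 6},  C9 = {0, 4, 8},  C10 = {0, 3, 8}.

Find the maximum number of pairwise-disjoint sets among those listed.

C4, C5, C6 are pairwise disjoint (C4={1,2}; C5={6,8}; C6={4,5}).
Every remaining set overlaps one of these, and no 4 of the listed sets are pairwise disjoint, so 3 is the maximum.

3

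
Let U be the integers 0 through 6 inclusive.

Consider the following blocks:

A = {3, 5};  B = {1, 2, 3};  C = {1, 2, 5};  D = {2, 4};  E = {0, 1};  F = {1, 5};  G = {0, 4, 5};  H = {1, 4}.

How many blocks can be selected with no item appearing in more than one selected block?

3

A, D, E are pairwise disjoint (A={3,5}; D={2,4}; E={0,1}).
Every remaining block overlaps one of these, and no 4 of the listed blocks are pairwise disjoint, so 3 is the maximum.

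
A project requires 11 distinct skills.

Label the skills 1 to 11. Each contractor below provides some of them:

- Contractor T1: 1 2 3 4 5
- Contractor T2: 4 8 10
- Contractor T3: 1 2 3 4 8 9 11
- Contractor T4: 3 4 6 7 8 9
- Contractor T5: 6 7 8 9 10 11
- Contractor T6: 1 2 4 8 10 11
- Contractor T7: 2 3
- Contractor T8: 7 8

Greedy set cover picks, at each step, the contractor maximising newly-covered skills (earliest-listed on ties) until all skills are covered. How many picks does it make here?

Greedy: pick T3 (covers 7 new) → pick T5 (covers 3 new) → pick T1 (covers 1 new). Total picks: 3.
(The true minimum cover uses only 2 contractors, so greedy is not optimal here.)

3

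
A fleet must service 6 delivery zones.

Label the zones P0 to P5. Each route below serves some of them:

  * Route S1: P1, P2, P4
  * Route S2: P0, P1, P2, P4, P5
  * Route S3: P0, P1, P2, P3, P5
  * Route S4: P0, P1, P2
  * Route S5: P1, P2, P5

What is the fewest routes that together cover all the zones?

S2 and S3 together: S2 ∪ S3 = {P0, P1, P2, P3, P4, P5} — every zone is covered.
No single route has all 6 zones (the largest, S2, has 5), so 2 is optimal.

2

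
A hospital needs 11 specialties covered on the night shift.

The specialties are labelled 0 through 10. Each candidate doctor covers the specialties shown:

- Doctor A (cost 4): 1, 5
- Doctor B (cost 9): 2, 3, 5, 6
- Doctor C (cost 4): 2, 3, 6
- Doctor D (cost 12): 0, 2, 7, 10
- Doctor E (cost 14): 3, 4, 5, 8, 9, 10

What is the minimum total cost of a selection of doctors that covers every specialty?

A, C, D, E together cover every specialty (A ∪ C ∪ D ∪ E = {0, 1, 2, 3, 4, 5, 6, 7, 8, 9, 10}); total cost 4 + 4 + 12 + 14 = 34.
No covering selection has total cost below 34.

34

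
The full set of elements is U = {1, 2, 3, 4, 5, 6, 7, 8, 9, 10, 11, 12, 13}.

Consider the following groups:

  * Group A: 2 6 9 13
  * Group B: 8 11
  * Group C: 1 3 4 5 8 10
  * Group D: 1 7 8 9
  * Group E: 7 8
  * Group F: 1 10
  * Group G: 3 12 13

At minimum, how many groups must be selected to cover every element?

5

Take {A, B, C, E, G}. Their union is {1, 2, 3, 4, 5, 6, 7, 8, 9, 10, 11, 12, 13}, which is all 13 elements.
No 4 of the 7 groups cover everything (all 35 combinations miss at least one element), so 5 is optimal.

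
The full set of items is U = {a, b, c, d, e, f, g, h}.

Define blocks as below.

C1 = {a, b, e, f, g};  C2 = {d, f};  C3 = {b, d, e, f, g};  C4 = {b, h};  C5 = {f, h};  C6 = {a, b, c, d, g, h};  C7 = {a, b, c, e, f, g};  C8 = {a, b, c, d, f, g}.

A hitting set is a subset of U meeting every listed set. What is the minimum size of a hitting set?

Take T = {b, f}. Each listed block contains at least one of these, so T is a hitting set of size 2.
The blocks C2, C4 are pairwise disjoint, so any hitting set needs a separate item for each — at least 2. Hence 2 is optimal.

2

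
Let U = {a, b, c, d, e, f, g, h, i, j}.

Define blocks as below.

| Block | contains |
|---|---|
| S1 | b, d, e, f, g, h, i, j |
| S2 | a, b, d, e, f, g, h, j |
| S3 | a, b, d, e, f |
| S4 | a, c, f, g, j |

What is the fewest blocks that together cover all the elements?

2

S1 and S4 together: S1 ∪ S4 = {a, b, c, d, e, f, g, h, i, j} — every element is covered.
No single block has all 10 elements (the largest, S1, has 8), so 2 is optimal.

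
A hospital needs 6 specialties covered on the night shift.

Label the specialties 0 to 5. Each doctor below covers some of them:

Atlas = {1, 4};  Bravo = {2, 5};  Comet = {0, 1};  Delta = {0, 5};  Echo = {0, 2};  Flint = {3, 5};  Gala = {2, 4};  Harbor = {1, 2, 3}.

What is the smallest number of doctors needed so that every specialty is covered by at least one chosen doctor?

Delta and Gala and Harbor together: Delta ∪ Gala ∪ Harbor = {0, 1, 2, 3, 4, 5} — every specialty is covered.
No 2 of the 8 doctors cover everything (all 28 combinations miss at least one specialty), so 3 is optimal.

3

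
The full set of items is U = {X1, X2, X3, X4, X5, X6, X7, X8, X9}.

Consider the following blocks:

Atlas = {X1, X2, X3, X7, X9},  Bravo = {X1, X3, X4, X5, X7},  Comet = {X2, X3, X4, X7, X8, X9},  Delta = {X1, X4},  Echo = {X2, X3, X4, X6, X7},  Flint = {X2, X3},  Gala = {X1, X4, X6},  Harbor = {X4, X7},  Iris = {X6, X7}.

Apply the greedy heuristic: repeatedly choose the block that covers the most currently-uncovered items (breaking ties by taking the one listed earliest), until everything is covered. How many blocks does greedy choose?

Greedy: pick Comet (covers 6 new) → pick Bravo (covers 2 new) → pick Echo (covers 1 new). Total picks: 3.

3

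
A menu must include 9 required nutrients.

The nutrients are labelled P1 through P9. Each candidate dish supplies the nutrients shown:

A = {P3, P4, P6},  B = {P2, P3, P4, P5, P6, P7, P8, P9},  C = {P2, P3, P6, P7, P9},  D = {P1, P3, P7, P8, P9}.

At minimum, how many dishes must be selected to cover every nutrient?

B and D together: B ∪ D = {P1, P2, P3, P4, P5, P6, P7, P8, P9} — every nutrient is covered.
No single dish has all 9 nutrients (the largest, B, has 8), so 2 is optimal.

2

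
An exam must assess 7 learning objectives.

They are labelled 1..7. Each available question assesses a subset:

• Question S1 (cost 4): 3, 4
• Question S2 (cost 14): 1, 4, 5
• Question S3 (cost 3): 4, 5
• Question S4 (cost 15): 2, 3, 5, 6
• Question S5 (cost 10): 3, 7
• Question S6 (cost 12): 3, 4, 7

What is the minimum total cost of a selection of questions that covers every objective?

S2, S4, S5 together cover every objective (S2 ∪ S4 ∪ S5 = {1, 2, 3, 4, 5, 6, 7}); total cost 14 + 15 + 10 = 39.
The greedy pick S3, S1, S4, S5, S2 costs 46; no covering selection beats 39.

39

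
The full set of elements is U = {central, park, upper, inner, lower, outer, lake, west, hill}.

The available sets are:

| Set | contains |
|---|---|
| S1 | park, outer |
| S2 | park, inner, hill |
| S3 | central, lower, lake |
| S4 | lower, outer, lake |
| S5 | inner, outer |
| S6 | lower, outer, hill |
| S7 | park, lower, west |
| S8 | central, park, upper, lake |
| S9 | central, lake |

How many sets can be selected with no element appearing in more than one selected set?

S5, S7, S9 are pairwise disjoint (S5={inner,outer}; S7={park,lower,west}; S9={central,lake}).
Every remaining set overlaps one of these, and no 4 of the listed sets are pairwise disjoint, so 3 is the maximum.

3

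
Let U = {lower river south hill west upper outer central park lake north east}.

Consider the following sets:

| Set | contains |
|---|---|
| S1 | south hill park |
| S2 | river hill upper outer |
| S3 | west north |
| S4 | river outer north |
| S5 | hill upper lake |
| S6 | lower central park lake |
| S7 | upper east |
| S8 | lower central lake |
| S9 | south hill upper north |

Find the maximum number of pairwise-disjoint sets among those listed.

S1, S3, S7, S8 are pairwise disjoint (S1={south,hill,park}; S3={west,north}; S7={upper,east}; S8={lower,central,lake}).
Every remaining set overlaps one of these, and no 5 of the listed sets are pairwise disjoint, so 4 is the maximum.

4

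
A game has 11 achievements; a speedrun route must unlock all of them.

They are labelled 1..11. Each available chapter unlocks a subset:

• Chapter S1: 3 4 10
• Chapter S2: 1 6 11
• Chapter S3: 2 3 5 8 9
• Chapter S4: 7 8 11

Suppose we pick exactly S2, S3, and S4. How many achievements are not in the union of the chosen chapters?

2

Union of S2, S3, S4 = {1, 2, 3, 5, 6, 7, 8, 9, 11}.
Not covered: 4, 10 — 2 achievements.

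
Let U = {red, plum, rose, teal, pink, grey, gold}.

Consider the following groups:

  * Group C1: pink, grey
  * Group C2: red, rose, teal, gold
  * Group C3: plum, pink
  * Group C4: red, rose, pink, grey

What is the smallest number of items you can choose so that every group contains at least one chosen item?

2

Take H = {teal, pink}. Each listed group contains at least one of these, so H is a hitting set of size 2.
The groups C1, C2 are pairwise disjoint, so any hitting set needs a separate item for each — at least 2. Hence 2 is optimal.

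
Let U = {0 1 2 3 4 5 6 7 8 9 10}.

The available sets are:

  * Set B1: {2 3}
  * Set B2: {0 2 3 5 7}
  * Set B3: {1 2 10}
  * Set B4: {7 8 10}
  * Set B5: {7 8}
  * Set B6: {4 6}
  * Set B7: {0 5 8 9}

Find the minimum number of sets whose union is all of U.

Take {B2, B3, B6, B7}. Their union is {0, 1, 2, 3, 4, 5, 6, 7, 8, 9, 10}, which is all 11 points.
Only B7 contains 9, so B7 is forced; the remaining 7 points need at least 3 more sets (each remaining set adds at most 3) — so at least 4 sets are needed, and 4 is optimal.

4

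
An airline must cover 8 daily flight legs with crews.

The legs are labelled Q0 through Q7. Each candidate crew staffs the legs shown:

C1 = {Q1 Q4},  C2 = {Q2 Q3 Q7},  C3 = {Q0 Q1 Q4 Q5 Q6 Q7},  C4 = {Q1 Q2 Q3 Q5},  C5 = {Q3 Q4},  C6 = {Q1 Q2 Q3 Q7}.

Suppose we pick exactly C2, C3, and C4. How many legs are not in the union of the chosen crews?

0

Union of C2, C3, C4 = {Q0, Q1, Q2, Q3, Q4, Q5, Q6, Q7} — that's every leg, so 0 are uncovered.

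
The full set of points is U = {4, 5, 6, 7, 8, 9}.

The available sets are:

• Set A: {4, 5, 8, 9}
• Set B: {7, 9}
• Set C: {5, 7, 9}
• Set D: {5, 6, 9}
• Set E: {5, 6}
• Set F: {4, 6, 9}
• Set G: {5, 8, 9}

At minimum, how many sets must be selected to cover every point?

A, B, and E cover everything between them: the union {4, 5, 6, 7, 8, 9} is all of U.
No 2 of the 7 sets cover everything (all 21 combinations miss at least one point), so 3 is optimal.

3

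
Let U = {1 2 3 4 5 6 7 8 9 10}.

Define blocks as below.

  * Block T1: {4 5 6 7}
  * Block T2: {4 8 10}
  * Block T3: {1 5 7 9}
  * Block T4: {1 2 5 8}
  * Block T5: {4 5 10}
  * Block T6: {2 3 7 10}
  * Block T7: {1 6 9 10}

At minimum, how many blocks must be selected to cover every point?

4

T2, T3, T6, and T7 cover everything between them: the union {1, 2, 3, 4, 5, 6, 7, 8, 9, 10} is all of U.
No 3 of the 7 blocks cover everything (all 35 combinations miss at least one point), so 4 is optimal.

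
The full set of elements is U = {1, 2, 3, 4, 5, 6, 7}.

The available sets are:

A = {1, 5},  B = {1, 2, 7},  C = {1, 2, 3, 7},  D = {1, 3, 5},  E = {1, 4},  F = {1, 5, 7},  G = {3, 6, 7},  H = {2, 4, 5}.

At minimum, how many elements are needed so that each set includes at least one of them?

Take T = {1, 3, 5}. Each listed set contains at least one of these, so T is a hitting set of size 3.
No choice of 2 elements meets every set, so 3 is the minimum.

3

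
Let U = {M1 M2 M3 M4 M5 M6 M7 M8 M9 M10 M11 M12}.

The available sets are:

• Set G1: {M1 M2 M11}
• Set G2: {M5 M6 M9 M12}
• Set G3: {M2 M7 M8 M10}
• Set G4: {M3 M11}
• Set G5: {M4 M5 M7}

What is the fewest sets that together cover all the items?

5

G1, G2, G3, G4, and G5 cover everything between them: the union {M1, M2, M3, M4, M5, M6, M7, M8, M9, M10, M11, M12} is all of U.
No 4 of the 5 sets cover everything (all 5 combinations miss at least one item), so 5 is optimal.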